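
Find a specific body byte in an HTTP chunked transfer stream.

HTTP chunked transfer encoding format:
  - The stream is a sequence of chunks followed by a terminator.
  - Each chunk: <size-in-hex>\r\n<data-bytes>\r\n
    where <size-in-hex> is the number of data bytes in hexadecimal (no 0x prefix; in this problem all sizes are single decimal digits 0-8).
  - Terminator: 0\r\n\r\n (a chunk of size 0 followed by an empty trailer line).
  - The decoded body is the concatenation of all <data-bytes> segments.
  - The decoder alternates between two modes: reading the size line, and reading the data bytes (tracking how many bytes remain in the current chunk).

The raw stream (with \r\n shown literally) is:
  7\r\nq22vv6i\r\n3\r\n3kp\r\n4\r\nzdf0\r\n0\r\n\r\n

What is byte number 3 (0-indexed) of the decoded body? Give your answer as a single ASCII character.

Answer: v

Derivation:
Chunk 1: stream[0..1]='7' size=0x7=7, data at stream[3..10]='q22vv6i' -> body[0..7], body so far='q22vv6i'
Chunk 2: stream[12..13]='3' size=0x3=3, data at stream[15..18]='3kp' -> body[7..10], body so far='q22vv6i3kp'
Chunk 3: stream[20..21]='4' size=0x4=4, data at stream[23..27]='zdf0' -> body[10..14], body so far='q22vv6i3kpzdf0'
Chunk 4: stream[29..30]='0' size=0 (terminator). Final body='q22vv6i3kpzdf0' (14 bytes)
Body byte 3 = 'v'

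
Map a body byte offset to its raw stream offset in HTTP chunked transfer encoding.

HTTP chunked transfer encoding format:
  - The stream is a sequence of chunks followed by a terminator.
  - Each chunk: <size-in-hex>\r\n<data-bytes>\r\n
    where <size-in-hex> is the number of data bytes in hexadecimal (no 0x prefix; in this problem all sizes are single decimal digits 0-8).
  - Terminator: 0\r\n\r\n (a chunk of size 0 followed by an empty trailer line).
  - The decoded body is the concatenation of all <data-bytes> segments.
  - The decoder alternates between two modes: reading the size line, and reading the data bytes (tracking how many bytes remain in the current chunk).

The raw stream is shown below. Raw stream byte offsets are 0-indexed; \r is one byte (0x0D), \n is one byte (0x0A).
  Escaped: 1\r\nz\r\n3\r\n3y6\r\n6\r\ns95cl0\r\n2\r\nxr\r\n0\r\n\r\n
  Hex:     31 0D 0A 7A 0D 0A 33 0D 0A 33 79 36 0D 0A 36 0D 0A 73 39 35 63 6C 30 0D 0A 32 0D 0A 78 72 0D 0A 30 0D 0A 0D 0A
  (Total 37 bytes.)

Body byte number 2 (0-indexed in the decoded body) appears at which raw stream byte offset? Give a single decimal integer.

Answer: 10

Derivation:
Chunk 1: stream[0..1]='1' size=0x1=1, data at stream[3..4]='z' -> body[0..1], body so far='z'
Chunk 2: stream[6..7]='3' size=0x3=3, data at stream[9..12]='3y6' -> body[1..4], body so far='z3y6'
Chunk 3: stream[14..15]='6' size=0x6=6, data at stream[17..23]='s95cl0' -> body[4..10], body so far='z3y6s95cl0'
Chunk 4: stream[25..26]='2' size=0x2=2, data at stream[28..30]='xr' -> body[10..12], body so far='z3y6s95cl0xr'
Chunk 5: stream[32..33]='0' size=0 (terminator). Final body='z3y6s95cl0xr' (12 bytes)
Body byte 2 at stream offset 10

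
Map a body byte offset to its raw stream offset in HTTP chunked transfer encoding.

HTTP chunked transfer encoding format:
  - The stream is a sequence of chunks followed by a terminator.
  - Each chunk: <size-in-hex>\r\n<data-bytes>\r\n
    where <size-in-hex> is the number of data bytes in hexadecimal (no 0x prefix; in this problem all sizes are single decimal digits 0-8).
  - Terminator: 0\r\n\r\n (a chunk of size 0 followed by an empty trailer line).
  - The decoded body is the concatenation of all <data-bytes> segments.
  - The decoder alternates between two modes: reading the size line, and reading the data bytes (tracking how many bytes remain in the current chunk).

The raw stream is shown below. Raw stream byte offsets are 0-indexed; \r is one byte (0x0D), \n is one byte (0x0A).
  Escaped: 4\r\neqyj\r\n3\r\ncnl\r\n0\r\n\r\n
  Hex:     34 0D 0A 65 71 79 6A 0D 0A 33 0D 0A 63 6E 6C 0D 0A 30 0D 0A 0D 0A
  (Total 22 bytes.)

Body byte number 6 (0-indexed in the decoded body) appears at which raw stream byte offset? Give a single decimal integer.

Chunk 1: stream[0..1]='4' size=0x4=4, data at stream[3..7]='eqyj' -> body[0..4], body so far='eqyj'
Chunk 2: stream[9..10]='3' size=0x3=3, data at stream[12..15]='cnl' -> body[4..7], body so far='eqyjcnl'
Chunk 3: stream[17..18]='0' size=0 (terminator). Final body='eqyjcnl' (7 bytes)
Body byte 6 at stream offset 14

Answer: 14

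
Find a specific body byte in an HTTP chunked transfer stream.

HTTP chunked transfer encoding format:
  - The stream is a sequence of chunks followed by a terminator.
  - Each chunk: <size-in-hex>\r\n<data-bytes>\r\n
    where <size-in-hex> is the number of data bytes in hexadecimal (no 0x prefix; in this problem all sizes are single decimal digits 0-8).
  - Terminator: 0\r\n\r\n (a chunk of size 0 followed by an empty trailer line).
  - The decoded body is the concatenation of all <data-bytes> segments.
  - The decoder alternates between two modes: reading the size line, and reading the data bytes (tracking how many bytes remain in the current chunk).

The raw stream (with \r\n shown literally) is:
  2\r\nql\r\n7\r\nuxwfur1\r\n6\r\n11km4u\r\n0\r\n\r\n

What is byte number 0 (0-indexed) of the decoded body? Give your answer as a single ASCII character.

Answer: q

Derivation:
Chunk 1: stream[0..1]='2' size=0x2=2, data at stream[3..5]='ql' -> body[0..2], body so far='ql'
Chunk 2: stream[7..8]='7' size=0x7=7, data at stream[10..17]='uxwfur1' -> body[2..9], body so far='qluxwfur1'
Chunk 3: stream[19..20]='6' size=0x6=6, data at stream[22..28]='11km4u' -> body[9..15], body so far='qluxwfur111km4u'
Chunk 4: stream[30..31]='0' size=0 (terminator). Final body='qluxwfur111km4u' (15 bytes)
Body byte 0 = 'q'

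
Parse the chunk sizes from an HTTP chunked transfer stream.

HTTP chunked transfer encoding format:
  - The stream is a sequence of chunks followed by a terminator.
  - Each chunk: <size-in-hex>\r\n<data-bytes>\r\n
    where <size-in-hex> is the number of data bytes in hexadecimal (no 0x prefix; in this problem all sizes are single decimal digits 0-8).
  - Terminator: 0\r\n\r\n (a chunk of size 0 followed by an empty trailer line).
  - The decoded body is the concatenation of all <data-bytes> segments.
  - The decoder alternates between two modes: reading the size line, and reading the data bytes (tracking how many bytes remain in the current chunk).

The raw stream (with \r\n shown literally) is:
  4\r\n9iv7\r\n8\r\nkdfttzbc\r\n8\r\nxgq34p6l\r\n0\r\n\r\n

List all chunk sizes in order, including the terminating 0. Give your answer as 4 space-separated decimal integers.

Chunk 1: stream[0..1]='4' size=0x4=4, data at stream[3..7]='9iv7' -> body[0..4], body so far='9iv7'
Chunk 2: stream[9..10]='8' size=0x8=8, data at stream[12..20]='kdfttzbc' -> body[4..12], body so far='9iv7kdfttzbc'
Chunk 3: stream[22..23]='8' size=0x8=8, data at stream[25..33]='xgq34p6l' -> body[12..20], body so far='9iv7kdfttzbcxgq34p6l'
Chunk 4: stream[35..36]='0' size=0 (terminator). Final body='9iv7kdfttzbcxgq34p6l' (20 bytes)

Answer: 4 8 8 0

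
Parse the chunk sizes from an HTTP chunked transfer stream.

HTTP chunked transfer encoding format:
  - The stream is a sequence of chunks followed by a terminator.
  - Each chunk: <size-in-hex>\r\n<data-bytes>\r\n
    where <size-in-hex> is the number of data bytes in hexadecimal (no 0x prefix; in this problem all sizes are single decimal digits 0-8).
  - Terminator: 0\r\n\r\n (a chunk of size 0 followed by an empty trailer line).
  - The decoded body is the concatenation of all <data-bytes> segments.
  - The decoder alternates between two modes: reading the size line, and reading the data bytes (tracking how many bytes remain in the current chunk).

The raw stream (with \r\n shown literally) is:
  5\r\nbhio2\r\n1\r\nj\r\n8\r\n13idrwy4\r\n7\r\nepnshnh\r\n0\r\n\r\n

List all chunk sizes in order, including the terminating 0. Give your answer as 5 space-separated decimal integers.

Answer: 5 1 8 7 0

Derivation:
Chunk 1: stream[0..1]='5' size=0x5=5, data at stream[3..8]='bhio2' -> body[0..5], body so far='bhio2'
Chunk 2: stream[10..11]='1' size=0x1=1, data at stream[13..14]='j' -> body[5..6], body so far='bhio2j'
Chunk 3: stream[16..17]='8' size=0x8=8, data at stream[19..27]='13idrwy4' -> body[6..14], body so far='bhio2j13idrwy4'
Chunk 4: stream[29..30]='7' size=0x7=7, data at stream[32..39]='epnshnh' -> body[14..21], body so far='bhio2j13idrwy4epnshnh'
Chunk 5: stream[41..42]='0' size=0 (terminator). Final body='bhio2j13idrwy4epnshnh' (21 bytes)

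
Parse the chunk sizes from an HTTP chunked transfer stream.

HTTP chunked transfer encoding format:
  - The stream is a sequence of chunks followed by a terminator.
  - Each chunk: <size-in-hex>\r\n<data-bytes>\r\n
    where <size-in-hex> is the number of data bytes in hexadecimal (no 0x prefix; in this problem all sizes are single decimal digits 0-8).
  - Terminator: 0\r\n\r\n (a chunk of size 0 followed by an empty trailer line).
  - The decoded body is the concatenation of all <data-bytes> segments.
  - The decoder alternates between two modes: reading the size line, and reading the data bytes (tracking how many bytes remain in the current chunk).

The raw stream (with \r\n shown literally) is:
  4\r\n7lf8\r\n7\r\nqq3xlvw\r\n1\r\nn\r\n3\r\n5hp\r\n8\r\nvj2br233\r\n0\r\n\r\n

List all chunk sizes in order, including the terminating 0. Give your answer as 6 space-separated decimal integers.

Chunk 1: stream[0..1]='4' size=0x4=4, data at stream[3..7]='7lf8' -> body[0..4], body so far='7lf8'
Chunk 2: stream[9..10]='7' size=0x7=7, data at stream[12..19]='qq3xlvw' -> body[4..11], body so far='7lf8qq3xlvw'
Chunk 3: stream[21..22]='1' size=0x1=1, data at stream[24..25]='n' -> body[11..12], body so far='7lf8qq3xlvwn'
Chunk 4: stream[27..28]='3' size=0x3=3, data at stream[30..33]='5hp' -> body[12..15], body so far='7lf8qq3xlvwn5hp'
Chunk 5: stream[35..36]='8' size=0x8=8, data at stream[38..46]='vj2br233' -> body[15..23], body so far='7lf8qq3xlvwn5hpvj2br233'
Chunk 6: stream[48..49]='0' size=0 (terminator). Final body='7lf8qq3xlvwn5hpvj2br233' (23 bytes)

Answer: 4 7 1 3 8 0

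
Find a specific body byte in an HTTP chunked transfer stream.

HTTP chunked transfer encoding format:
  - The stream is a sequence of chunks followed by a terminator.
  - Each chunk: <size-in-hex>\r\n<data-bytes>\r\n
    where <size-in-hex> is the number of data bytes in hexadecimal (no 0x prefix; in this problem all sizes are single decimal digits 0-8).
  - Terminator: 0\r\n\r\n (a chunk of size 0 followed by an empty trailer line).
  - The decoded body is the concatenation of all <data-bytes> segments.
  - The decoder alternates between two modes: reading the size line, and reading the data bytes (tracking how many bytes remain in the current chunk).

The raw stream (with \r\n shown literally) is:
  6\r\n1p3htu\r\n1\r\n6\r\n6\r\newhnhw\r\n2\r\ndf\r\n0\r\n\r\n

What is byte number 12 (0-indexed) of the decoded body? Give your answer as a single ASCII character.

Chunk 1: stream[0..1]='6' size=0x6=6, data at stream[3..9]='1p3htu' -> body[0..6], body so far='1p3htu'
Chunk 2: stream[11..12]='1' size=0x1=1, data at stream[14..15]='6' -> body[6..7], body so far='1p3htu6'
Chunk 3: stream[17..18]='6' size=0x6=6, data at stream[20..26]='ewhnhw' -> body[7..13], body so far='1p3htu6ewhnhw'
Chunk 4: stream[28..29]='2' size=0x2=2, data at stream[31..33]='df' -> body[13..15], body so far='1p3htu6ewhnhwdf'
Chunk 5: stream[35..36]='0' size=0 (terminator). Final body='1p3htu6ewhnhwdf' (15 bytes)
Body byte 12 = 'w'

Answer: w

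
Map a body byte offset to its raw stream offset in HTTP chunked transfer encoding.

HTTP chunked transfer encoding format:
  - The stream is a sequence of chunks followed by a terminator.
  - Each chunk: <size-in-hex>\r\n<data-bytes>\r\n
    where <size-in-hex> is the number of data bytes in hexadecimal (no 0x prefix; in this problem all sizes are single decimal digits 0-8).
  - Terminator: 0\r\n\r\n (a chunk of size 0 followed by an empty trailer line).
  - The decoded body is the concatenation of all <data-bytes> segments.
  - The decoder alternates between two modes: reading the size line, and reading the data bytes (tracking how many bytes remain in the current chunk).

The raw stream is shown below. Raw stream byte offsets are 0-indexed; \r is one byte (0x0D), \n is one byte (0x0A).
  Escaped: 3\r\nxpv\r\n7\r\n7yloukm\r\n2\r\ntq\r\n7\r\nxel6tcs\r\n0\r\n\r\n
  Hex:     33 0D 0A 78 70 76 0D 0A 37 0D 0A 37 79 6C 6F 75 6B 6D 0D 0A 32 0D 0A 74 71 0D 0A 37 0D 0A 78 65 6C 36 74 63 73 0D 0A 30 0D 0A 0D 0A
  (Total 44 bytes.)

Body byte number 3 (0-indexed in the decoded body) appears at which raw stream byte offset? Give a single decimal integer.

Answer: 11

Derivation:
Chunk 1: stream[0..1]='3' size=0x3=3, data at stream[3..6]='xpv' -> body[0..3], body so far='xpv'
Chunk 2: stream[8..9]='7' size=0x7=7, data at stream[11..18]='7yloukm' -> body[3..10], body so far='xpv7yloukm'
Chunk 3: stream[20..21]='2' size=0x2=2, data at stream[23..25]='tq' -> body[10..12], body so far='xpv7yloukmtq'
Chunk 4: stream[27..28]='7' size=0x7=7, data at stream[30..37]='xel6tcs' -> body[12..19], body so far='xpv7yloukmtqxel6tcs'
Chunk 5: stream[39..40]='0' size=0 (terminator). Final body='xpv7yloukmtqxel6tcs' (19 bytes)
Body byte 3 at stream offset 11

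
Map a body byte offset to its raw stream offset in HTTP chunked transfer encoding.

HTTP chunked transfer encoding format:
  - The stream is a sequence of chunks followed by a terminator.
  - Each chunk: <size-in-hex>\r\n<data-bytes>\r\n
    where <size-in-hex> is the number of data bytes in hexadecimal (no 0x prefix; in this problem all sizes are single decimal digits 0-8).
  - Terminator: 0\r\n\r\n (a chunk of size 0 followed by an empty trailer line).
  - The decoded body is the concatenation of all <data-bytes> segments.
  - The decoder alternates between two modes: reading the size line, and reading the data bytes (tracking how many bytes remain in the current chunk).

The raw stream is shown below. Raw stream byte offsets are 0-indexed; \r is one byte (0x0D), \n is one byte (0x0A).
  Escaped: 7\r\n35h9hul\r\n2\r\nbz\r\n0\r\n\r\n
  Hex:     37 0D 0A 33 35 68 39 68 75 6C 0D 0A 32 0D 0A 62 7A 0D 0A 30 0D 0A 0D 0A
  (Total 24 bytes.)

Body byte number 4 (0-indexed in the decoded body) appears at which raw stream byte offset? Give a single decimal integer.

Chunk 1: stream[0..1]='7' size=0x7=7, data at stream[3..10]='35h9hul' -> body[0..7], body so far='35h9hul'
Chunk 2: stream[12..13]='2' size=0x2=2, data at stream[15..17]='bz' -> body[7..9], body so far='35h9hulbz'
Chunk 3: stream[19..20]='0' size=0 (terminator). Final body='35h9hulbz' (9 bytes)
Body byte 4 at stream offset 7

Answer: 7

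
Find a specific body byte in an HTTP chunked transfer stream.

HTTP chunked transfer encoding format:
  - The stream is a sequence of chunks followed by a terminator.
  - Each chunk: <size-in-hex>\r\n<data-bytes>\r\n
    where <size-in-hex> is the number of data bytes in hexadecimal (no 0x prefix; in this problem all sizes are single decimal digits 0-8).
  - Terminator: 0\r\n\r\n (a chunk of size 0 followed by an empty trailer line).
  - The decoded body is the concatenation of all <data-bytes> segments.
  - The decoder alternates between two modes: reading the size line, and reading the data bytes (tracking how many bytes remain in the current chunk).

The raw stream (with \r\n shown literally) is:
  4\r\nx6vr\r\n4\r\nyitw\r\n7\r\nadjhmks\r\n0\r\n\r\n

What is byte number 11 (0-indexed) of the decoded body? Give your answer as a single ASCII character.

Answer: h

Derivation:
Chunk 1: stream[0..1]='4' size=0x4=4, data at stream[3..7]='x6vr' -> body[0..4], body so far='x6vr'
Chunk 2: stream[9..10]='4' size=0x4=4, data at stream[12..16]='yitw' -> body[4..8], body so far='x6vryitw'
Chunk 3: stream[18..19]='7' size=0x7=7, data at stream[21..28]='adjhmks' -> body[8..15], body so far='x6vryitwadjhmks'
Chunk 4: stream[30..31]='0' size=0 (terminator). Final body='x6vryitwadjhmks' (15 bytes)
Body byte 11 = 'h'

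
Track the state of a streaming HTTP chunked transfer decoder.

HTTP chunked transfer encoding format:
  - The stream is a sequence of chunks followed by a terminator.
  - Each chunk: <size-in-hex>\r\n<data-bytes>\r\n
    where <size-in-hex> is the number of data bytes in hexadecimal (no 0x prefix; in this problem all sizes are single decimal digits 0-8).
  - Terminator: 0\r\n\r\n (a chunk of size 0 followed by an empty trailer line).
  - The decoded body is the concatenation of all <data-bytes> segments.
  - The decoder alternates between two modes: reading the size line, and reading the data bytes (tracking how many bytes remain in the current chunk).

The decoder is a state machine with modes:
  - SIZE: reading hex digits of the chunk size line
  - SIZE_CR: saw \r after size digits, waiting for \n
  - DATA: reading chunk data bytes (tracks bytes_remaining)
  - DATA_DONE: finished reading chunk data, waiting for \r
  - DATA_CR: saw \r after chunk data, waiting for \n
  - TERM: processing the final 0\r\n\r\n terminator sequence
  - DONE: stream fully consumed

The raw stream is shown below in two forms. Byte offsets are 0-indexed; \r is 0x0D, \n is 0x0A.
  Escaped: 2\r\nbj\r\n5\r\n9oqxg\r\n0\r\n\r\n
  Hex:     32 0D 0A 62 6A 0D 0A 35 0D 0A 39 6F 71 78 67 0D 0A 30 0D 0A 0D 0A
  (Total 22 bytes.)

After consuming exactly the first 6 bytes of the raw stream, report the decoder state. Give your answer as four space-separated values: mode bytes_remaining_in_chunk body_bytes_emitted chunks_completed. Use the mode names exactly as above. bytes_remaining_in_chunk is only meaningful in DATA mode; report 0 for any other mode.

Byte 0 = '2': mode=SIZE remaining=0 emitted=0 chunks_done=0
Byte 1 = 0x0D: mode=SIZE_CR remaining=0 emitted=0 chunks_done=0
Byte 2 = 0x0A: mode=DATA remaining=2 emitted=0 chunks_done=0
Byte 3 = 'b': mode=DATA remaining=1 emitted=1 chunks_done=0
Byte 4 = 'j': mode=DATA_DONE remaining=0 emitted=2 chunks_done=0
Byte 5 = 0x0D: mode=DATA_CR remaining=0 emitted=2 chunks_done=0

Answer: DATA_CR 0 2 0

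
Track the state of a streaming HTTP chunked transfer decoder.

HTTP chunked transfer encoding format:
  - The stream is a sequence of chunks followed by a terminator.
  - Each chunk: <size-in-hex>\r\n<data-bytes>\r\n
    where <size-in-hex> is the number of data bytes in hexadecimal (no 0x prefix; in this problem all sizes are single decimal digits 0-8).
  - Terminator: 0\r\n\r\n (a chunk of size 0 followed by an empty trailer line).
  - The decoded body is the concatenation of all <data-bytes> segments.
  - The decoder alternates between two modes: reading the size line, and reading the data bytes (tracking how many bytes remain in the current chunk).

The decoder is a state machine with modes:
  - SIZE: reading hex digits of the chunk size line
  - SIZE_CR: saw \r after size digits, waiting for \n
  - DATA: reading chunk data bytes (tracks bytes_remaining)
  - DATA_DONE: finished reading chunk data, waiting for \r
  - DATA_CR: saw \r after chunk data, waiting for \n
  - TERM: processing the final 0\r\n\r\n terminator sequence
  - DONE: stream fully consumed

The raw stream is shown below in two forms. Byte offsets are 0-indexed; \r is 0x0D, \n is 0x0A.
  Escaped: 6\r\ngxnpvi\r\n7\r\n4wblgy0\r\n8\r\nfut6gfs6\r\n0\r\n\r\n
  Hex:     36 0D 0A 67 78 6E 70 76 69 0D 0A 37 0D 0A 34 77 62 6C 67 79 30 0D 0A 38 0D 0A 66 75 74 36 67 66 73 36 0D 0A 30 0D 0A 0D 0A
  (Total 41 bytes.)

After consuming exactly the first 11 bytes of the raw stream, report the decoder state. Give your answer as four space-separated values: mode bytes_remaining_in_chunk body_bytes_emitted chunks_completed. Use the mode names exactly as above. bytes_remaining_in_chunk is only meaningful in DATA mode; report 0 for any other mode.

Byte 0 = '6': mode=SIZE remaining=0 emitted=0 chunks_done=0
Byte 1 = 0x0D: mode=SIZE_CR remaining=0 emitted=0 chunks_done=0
Byte 2 = 0x0A: mode=DATA remaining=6 emitted=0 chunks_done=0
Byte 3 = 'g': mode=DATA remaining=5 emitted=1 chunks_done=0
Byte 4 = 'x': mode=DATA remaining=4 emitted=2 chunks_done=0
Byte 5 = 'n': mode=DATA remaining=3 emitted=3 chunks_done=0
Byte 6 = 'p': mode=DATA remaining=2 emitted=4 chunks_done=0
Byte 7 = 'v': mode=DATA remaining=1 emitted=5 chunks_done=0
Byte 8 = 'i': mode=DATA_DONE remaining=0 emitted=6 chunks_done=0
Byte 9 = 0x0D: mode=DATA_CR remaining=0 emitted=6 chunks_done=0
Byte 10 = 0x0A: mode=SIZE remaining=0 emitted=6 chunks_done=1

Answer: SIZE 0 6 1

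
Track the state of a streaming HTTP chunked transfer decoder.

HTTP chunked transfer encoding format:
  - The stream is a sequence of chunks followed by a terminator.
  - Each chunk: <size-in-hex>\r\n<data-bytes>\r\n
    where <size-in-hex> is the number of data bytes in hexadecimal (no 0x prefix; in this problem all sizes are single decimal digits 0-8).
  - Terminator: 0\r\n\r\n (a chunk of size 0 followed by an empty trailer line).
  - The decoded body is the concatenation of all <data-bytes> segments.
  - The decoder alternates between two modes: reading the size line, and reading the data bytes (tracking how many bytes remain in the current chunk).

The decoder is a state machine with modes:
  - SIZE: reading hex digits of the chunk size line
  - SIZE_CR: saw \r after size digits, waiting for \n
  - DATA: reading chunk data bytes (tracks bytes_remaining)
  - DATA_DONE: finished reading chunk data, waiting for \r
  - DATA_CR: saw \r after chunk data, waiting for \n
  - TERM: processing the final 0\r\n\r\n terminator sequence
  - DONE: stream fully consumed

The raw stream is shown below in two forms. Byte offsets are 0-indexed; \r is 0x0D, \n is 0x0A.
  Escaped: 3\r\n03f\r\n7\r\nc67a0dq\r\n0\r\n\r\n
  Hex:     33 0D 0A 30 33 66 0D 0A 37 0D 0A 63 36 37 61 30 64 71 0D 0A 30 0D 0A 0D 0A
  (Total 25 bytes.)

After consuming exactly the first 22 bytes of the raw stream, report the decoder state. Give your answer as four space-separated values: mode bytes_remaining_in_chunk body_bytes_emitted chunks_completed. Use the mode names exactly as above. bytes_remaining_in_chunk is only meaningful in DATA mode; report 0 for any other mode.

Byte 0 = '3': mode=SIZE remaining=0 emitted=0 chunks_done=0
Byte 1 = 0x0D: mode=SIZE_CR remaining=0 emitted=0 chunks_done=0
Byte 2 = 0x0A: mode=DATA remaining=3 emitted=0 chunks_done=0
Byte 3 = '0': mode=DATA remaining=2 emitted=1 chunks_done=0
Byte 4 = '3': mode=DATA remaining=1 emitted=2 chunks_done=0
Byte 5 = 'f': mode=DATA_DONE remaining=0 emitted=3 chunks_done=0
Byte 6 = 0x0D: mode=DATA_CR remaining=0 emitted=3 chunks_done=0
Byte 7 = 0x0A: mode=SIZE remaining=0 emitted=3 chunks_done=1
Byte 8 = '7': mode=SIZE remaining=0 emitted=3 chunks_done=1
Byte 9 = 0x0D: mode=SIZE_CR remaining=0 emitted=3 chunks_done=1
Byte 10 = 0x0A: mode=DATA remaining=7 emitted=3 chunks_done=1
Byte 11 = 'c': mode=DATA remaining=6 emitted=4 chunks_done=1
Byte 12 = '6': mode=DATA remaining=5 emitted=5 chunks_done=1
Byte 13 = '7': mode=DATA remaining=4 emitted=6 chunks_done=1
Byte 14 = 'a': mode=DATA remaining=3 emitted=7 chunks_done=1
Byte 15 = '0': mode=DATA remaining=2 emitted=8 chunks_done=1
Byte 16 = 'd': mode=DATA remaining=1 emitted=9 chunks_done=1
Byte 17 = 'q': mode=DATA_DONE remaining=0 emitted=10 chunks_done=1
Byte 18 = 0x0D: mode=DATA_CR remaining=0 emitted=10 chunks_done=1
Byte 19 = 0x0A: mode=SIZE remaining=0 emitted=10 chunks_done=2
Byte 20 = '0': mode=SIZE remaining=0 emitted=10 chunks_done=2
Byte 21 = 0x0D: mode=SIZE_CR remaining=0 emitted=10 chunks_done=2

Answer: SIZE_CR 0 10 2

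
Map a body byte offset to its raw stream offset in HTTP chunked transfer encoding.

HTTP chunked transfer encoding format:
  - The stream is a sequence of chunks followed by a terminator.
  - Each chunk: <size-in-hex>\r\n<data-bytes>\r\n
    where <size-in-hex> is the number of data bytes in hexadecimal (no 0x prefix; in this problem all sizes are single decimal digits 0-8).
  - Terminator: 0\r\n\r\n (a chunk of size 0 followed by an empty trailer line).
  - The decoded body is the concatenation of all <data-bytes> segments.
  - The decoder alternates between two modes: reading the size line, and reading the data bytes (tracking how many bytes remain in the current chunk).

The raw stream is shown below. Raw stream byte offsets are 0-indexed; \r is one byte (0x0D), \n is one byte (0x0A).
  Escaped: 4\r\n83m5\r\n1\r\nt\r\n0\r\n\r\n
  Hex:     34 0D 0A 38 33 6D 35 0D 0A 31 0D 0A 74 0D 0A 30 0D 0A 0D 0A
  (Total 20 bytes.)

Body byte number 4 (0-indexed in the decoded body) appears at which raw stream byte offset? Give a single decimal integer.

Chunk 1: stream[0..1]='4' size=0x4=4, data at stream[3..7]='83m5' -> body[0..4], body so far='83m5'
Chunk 2: stream[9..10]='1' size=0x1=1, data at stream[12..13]='t' -> body[4..5], body so far='83m5t'
Chunk 3: stream[15..16]='0' size=0 (terminator). Final body='83m5t' (5 bytes)
Body byte 4 at stream offset 12

Answer: 12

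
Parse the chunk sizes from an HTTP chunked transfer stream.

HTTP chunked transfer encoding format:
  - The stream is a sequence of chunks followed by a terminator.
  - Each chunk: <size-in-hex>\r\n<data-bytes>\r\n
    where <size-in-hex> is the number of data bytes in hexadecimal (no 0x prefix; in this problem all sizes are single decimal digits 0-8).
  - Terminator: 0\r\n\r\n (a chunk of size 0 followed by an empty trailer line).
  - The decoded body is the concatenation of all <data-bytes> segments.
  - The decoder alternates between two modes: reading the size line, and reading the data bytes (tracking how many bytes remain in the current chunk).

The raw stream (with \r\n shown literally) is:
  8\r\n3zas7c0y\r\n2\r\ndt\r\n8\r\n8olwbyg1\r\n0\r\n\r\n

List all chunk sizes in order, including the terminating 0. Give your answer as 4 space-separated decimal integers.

Answer: 8 2 8 0

Derivation:
Chunk 1: stream[0..1]='8' size=0x8=8, data at stream[3..11]='3zas7c0y' -> body[0..8], body so far='3zas7c0y'
Chunk 2: stream[13..14]='2' size=0x2=2, data at stream[16..18]='dt' -> body[8..10], body so far='3zas7c0ydt'
Chunk 3: stream[20..21]='8' size=0x8=8, data at stream[23..31]='8olwbyg1' -> body[10..18], body so far='3zas7c0ydt8olwbyg1'
Chunk 4: stream[33..34]='0' size=0 (terminator). Final body='3zas7c0ydt8olwbyg1' (18 bytes)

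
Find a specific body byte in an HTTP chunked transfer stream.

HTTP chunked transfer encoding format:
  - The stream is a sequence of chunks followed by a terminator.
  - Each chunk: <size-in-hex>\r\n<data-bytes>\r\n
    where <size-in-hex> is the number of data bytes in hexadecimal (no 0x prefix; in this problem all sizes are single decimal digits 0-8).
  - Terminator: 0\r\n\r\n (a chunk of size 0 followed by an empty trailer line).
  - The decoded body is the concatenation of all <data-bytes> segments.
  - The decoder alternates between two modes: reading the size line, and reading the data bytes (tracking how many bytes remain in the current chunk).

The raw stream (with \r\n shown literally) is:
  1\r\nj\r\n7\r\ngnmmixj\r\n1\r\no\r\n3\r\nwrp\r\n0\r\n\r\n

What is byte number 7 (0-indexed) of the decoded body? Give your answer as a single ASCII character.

Answer: j

Derivation:
Chunk 1: stream[0..1]='1' size=0x1=1, data at stream[3..4]='j' -> body[0..1], body so far='j'
Chunk 2: stream[6..7]='7' size=0x7=7, data at stream[9..16]='gnmmixj' -> body[1..8], body so far='jgnmmixj'
Chunk 3: stream[18..19]='1' size=0x1=1, data at stream[21..22]='o' -> body[8..9], body so far='jgnmmixjo'
Chunk 4: stream[24..25]='3' size=0x3=3, data at stream[27..30]='wrp' -> body[9..12], body so far='jgnmmixjowrp'
Chunk 5: stream[32..33]='0' size=0 (terminator). Final body='jgnmmixjowrp' (12 bytes)
Body byte 7 = 'j'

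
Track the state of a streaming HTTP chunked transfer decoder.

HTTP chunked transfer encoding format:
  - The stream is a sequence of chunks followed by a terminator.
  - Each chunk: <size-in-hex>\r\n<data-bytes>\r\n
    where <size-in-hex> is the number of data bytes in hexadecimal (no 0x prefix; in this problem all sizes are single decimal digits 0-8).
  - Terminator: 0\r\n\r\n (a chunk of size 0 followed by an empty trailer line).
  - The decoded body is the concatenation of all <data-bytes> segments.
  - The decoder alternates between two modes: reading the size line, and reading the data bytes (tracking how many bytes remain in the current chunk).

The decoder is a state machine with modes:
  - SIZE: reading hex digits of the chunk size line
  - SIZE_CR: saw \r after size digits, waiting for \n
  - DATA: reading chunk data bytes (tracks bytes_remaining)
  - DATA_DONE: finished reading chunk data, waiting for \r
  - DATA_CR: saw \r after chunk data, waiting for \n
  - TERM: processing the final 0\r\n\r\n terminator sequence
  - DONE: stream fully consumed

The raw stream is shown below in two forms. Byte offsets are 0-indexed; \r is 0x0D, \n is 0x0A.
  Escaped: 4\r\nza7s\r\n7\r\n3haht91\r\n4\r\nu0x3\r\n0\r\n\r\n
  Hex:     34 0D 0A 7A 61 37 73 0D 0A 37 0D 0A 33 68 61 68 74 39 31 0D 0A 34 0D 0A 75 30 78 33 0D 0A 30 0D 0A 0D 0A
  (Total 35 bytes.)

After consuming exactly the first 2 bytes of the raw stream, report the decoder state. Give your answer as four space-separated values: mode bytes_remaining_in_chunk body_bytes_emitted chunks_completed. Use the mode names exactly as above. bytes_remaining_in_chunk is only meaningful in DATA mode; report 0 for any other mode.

Byte 0 = '4': mode=SIZE remaining=0 emitted=0 chunks_done=0
Byte 1 = 0x0D: mode=SIZE_CR remaining=0 emitted=0 chunks_done=0

Answer: SIZE_CR 0 0 0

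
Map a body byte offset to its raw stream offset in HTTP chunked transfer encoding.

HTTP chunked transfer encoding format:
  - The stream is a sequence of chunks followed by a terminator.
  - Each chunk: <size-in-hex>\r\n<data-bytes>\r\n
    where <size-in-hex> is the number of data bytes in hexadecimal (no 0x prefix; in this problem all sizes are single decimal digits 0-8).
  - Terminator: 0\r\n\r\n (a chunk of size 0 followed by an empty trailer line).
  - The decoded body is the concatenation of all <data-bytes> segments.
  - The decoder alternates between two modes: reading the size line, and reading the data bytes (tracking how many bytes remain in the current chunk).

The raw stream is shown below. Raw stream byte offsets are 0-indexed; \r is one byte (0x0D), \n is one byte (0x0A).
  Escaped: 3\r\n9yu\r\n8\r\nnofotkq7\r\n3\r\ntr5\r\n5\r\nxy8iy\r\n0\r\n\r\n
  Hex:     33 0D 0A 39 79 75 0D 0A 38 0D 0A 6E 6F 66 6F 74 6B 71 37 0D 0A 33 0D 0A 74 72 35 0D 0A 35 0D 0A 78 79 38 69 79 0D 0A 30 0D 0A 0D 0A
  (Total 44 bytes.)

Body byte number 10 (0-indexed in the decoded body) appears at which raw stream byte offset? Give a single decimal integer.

Chunk 1: stream[0..1]='3' size=0x3=3, data at stream[3..6]='9yu' -> body[0..3], body so far='9yu'
Chunk 2: stream[8..9]='8' size=0x8=8, data at stream[11..19]='nofotkq7' -> body[3..11], body so far='9yunofotkq7'
Chunk 3: stream[21..22]='3' size=0x3=3, data at stream[24..27]='tr5' -> body[11..14], body so far='9yunofotkq7tr5'
Chunk 4: stream[29..30]='5' size=0x5=5, data at stream[32..37]='xy8iy' -> body[14..19], body so far='9yunofotkq7tr5xy8iy'
Chunk 5: stream[39..40]='0' size=0 (terminator). Final body='9yunofotkq7tr5xy8iy' (19 bytes)
Body byte 10 at stream offset 18

Answer: 18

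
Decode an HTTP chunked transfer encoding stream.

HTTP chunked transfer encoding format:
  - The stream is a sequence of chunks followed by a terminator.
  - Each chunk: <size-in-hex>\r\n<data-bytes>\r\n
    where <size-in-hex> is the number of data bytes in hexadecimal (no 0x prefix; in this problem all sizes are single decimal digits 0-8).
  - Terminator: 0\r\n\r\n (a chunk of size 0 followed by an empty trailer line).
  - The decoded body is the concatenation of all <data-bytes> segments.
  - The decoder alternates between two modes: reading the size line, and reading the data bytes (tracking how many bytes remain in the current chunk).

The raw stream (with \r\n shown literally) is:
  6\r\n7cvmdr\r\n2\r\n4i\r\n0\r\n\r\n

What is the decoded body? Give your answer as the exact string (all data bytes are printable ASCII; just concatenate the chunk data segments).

Chunk 1: stream[0..1]='6' size=0x6=6, data at stream[3..9]='7cvmdr' -> body[0..6], body so far='7cvmdr'
Chunk 2: stream[11..12]='2' size=0x2=2, data at stream[14..16]='4i' -> body[6..8], body so far='7cvmdr4i'
Chunk 3: stream[18..19]='0' size=0 (terminator). Final body='7cvmdr4i' (8 bytes)

Answer: 7cvmdr4i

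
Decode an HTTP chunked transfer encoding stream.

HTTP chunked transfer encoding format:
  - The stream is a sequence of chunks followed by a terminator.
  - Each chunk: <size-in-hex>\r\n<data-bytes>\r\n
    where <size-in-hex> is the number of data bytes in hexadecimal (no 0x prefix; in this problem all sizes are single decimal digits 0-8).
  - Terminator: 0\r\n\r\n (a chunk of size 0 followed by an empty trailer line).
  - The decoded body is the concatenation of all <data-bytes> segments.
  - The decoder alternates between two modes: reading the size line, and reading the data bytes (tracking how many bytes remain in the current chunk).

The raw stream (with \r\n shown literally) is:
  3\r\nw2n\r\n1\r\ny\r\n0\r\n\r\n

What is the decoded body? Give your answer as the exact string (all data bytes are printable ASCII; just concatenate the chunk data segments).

Answer: w2ny

Derivation:
Chunk 1: stream[0..1]='3' size=0x3=3, data at stream[3..6]='w2n' -> body[0..3], body so far='w2n'
Chunk 2: stream[8..9]='1' size=0x1=1, data at stream[11..12]='y' -> body[3..4], body so far='w2ny'
Chunk 3: stream[14..15]='0' size=0 (terminator). Final body='w2ny' (4 bytes)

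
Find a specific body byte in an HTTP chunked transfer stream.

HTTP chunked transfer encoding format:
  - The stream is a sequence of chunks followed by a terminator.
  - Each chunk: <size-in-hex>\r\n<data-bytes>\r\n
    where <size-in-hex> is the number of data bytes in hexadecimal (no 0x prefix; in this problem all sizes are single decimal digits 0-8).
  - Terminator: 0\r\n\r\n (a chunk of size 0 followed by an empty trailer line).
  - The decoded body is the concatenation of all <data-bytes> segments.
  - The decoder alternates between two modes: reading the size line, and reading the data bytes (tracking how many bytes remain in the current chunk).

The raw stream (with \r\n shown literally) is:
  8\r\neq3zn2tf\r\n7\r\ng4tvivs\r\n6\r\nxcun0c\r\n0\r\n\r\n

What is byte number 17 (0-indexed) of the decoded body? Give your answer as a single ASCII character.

Chunk 1: stream[0..1]='8' size=0x8=8, data at stream[3..11]='eq3zn2tf' -> body[0..8], body so far='eq3zn2tf'
Chunk 2: stream[13..14]='7' size=0x7=7, data at stream[16..23]='g4tvivs' -> body[8..15], body so far='eq3zn2tfg4tvivs'
Chunk 3: stream[25..26]='6' size=0x6=6, data at stream[28..34]='xcun0c' -> body[15..21], body so far='eq3zn2tfg4tvivsxcun0c'
Chunk 4: stream[36..37]='0' size=0 (terminator). Final body='eq3zn2tfg4tvivsxcun0c' (21 bytes)
Body byte 17 = 'u'

Answer: u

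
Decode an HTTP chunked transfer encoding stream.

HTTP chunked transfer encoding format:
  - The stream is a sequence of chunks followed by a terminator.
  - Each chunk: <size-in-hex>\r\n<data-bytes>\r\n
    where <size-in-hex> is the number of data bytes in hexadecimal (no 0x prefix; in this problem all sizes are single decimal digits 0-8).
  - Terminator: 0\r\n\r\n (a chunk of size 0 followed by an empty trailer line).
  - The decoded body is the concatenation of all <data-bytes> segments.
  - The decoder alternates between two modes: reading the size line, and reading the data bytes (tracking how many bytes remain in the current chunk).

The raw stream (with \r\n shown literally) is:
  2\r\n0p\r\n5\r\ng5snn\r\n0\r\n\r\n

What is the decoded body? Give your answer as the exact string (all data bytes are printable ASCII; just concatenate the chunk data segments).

Chunk 1: stream[0..1]='2' size=0x2=2, data at stream[3..5]='0p' -> body[0..2], body so far='0p'
Chunk 2: stream[7..8]='5' size=0x5=5, data at stream[10..15]='g5snn' -> body[2..7], body so far='0pg5snn'
Chunk 3: stream[17..18]='0' size=0 (terminator). Final body='0pg5snn' (7 bytes)

Answer: 0pg5snn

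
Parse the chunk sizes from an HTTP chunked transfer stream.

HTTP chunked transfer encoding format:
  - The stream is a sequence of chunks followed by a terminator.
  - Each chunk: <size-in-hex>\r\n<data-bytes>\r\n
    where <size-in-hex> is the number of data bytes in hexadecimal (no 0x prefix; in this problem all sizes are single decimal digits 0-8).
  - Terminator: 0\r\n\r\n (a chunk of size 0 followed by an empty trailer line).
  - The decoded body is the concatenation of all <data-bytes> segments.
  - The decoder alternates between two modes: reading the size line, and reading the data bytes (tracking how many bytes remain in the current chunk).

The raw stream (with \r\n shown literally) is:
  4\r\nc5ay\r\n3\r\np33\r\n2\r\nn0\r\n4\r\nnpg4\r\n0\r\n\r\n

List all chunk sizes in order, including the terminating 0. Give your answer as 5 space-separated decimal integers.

Chunk 1: stream[0..1]='4' size=0x4=4, data at stream[3..7]='c5ay' -> body[0..4], body so far='c5ay'
Chunk 2: stream[9..10]='3' size=0x3=3, data at stream[12..15]='p33' -> body[4..7], body so far='c5ayp33'
Chunk 3: stream[17..18]='2' size=0x2=2, data at stream[20..22]='n0' -> body[7..9], body so far='c5ayp33n0'
Chunk 4: stream[24..25]='4' size=0x4=4, data at stream[27..31]='npg4' -> body[9..13], body so far='c5ayp33n0npg4'
Chunk 5: stream[33..34]='0' size=0 (terminator). Final body='c5ayp33n0npg4' (13 bytes)

Answer: 4 3 2 4 0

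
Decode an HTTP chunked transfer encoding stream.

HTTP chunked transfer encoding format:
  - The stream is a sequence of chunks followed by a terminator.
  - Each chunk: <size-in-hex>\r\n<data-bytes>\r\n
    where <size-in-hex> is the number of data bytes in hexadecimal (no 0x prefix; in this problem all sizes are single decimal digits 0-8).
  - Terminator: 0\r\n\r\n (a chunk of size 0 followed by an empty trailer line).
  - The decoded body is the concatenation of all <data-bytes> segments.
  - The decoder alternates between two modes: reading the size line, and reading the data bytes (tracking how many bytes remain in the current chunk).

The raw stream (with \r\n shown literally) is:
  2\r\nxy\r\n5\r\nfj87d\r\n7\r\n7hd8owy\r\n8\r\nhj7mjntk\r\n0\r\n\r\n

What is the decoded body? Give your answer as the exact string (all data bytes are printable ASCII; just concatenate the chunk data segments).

Chunk 1: stream[0..1]='2' size=0x2=2, data at stream[3..5]='xy' -> body[0..2], body so far='xy'
Chunk 2: stream[7..8]='5' size=0x5=5, data at stream[10..15]='fj87d' -> body[2..7], body so far='xyfj87d'
Chunk 3: stream[17..18]='7' size=0x7=7, data at stream[20..27]='7hd8owy' -> body[7..14], body so far='xyfj87d7hd8owy'
Chunk 4: stream[29..30]='8' size=0x8=8, data at stream[32..40]='hj7mjntk' -> body[14..22], body so far='xyfj87d7hd8owyhj7mjntk'
Chunk 5: stream[42..43]='0' size=0 (terminator). Final body='xyfj87d7hd8owyhj7mjntk' (22 bytes)

Answer: xyfj87d7hd8owyhj7mjntk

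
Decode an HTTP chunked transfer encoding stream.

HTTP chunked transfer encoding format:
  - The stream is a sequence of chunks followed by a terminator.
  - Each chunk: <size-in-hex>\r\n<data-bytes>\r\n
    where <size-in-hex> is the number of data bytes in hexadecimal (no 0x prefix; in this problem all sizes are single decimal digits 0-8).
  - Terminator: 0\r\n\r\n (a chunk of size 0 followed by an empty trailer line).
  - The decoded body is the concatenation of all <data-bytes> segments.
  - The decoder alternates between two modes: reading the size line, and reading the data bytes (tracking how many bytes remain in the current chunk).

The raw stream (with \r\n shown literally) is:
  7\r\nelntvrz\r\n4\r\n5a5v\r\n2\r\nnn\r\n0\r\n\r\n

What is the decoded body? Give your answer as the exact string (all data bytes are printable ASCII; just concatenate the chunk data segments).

Chunk 1: stream[0..1]='7' size=0x7=7, data at stream[3..10]='elntvrz' -> body[0..7], body so far='elntvrz'
Chunk 2: stream[12..13]='4' size=0x4=4, data at stream[15..19]='5a5v' -> body[7..11], body so far='elntvrz5a5v'
Chunk 3: stream[21..22]='2' size=0x2=2, data at stream[24..26]='nn' -> body[11..13], body so far='elntvrz5a5vnn'
Chunk 4: stream[28..29]='0' size=0 (terminator). Final body='elntvrz5a5vnn' (13 bytes)

Answer: elntvrz5a5vnn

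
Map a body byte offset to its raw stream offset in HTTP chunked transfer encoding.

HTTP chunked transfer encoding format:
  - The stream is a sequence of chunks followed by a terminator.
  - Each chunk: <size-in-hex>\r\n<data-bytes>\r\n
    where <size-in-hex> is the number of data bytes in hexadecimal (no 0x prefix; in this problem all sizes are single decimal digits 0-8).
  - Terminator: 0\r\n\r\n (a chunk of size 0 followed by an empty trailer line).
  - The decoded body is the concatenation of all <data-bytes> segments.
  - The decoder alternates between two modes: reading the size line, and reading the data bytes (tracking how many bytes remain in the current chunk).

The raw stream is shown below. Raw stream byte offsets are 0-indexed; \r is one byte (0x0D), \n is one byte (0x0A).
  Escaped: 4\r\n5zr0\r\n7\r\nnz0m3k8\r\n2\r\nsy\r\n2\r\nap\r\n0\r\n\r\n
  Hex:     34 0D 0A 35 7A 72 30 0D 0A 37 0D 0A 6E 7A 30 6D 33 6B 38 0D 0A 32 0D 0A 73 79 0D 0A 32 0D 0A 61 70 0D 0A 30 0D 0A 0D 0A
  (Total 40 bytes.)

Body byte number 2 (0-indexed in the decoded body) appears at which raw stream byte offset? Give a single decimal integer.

Chunk 1: stream[0..1]='4' size=0x4=4, data at stream[3..7]='5zr0' -> body[0..4], body so far='5zr0'
Chunk 2: stream[9..10]='7' size=0x7=7, data at stream[12..19]='nz0m3k8' -> body[4..11], body so far='5zr0nz0m3k8'
Chunk 3: stream[21..22]='2' size=0x2=2, data at stream[24..26]='sy' -> body[11..13], body so far='5zr0nz0m3k8sy'
Chunk 4: stream[28..29]='2' size=0x2=2, data at stream[31..33]='ap' -> body[13..15], body so far='5zr0nz0m3k8syap'
Chunk 5: stream[35..36]='0' size=0 (terminator). Final body='5zr0nz0m3k8syap' (15 bytes)
Body byte 2 at stream offset 5

Answer: 5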